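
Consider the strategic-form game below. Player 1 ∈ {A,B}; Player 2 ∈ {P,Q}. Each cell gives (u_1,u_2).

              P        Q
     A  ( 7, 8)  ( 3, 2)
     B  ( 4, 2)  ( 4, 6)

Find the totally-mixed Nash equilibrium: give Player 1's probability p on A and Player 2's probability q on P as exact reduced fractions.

P1 indiff ⇒ q·7+(1-q)·3 = q·4+(1-q)·4 ⇒ q(3) = (1-q)(1) ⇒ q = 1/4
P2 indiff ⇒ p·8+(1-p)·2 = p·2+(1-p)·6 ⇒ p(6) = (1-p)(4) ⇒ p = 2/5

(p,q) = (2/5, 1/4)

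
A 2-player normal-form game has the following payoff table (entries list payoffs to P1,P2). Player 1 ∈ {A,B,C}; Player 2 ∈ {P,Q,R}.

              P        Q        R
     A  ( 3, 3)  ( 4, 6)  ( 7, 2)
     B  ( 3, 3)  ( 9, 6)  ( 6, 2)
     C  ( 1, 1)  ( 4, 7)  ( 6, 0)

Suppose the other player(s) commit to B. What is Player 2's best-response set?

BR_2 = {Q}

u_2(P vs B) = 3
u_2(Q vs B) = 6
u_2(R vs B) = 2
max payoff 6 at {Q}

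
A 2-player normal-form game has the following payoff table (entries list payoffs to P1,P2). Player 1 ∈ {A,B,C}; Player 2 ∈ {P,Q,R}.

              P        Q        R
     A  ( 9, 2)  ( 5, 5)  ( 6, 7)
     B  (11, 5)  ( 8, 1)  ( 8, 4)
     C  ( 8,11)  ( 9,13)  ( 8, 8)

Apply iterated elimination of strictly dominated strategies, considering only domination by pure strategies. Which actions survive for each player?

P1 drop A (B beats it: P:11>9 Q:8>5 R:8>6)
P2 drop R (P beats it: B:5>4 C:11>8)
P1→{B,C} P2→{P,Q}

IESDS → P1:{B,C} P2:{P,Q}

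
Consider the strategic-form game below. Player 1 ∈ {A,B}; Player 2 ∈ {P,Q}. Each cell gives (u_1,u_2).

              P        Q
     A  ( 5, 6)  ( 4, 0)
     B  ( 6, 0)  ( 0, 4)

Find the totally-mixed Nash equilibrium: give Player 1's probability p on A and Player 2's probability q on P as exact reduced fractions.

(p,q) = (2/5, 4/5)

P1 indiff ⇒ q·5+(1-q)·4 = q·6+(1-q)·0 ⇒ q(-1) = (1-q)(-4) ⇒ q = 4/5
P2 indiff ⇒ p·6+(1-p)·0 = p·0+(1-p)·4 ⇒ p(6) = (1-p)(4) ⇒ p = 2/5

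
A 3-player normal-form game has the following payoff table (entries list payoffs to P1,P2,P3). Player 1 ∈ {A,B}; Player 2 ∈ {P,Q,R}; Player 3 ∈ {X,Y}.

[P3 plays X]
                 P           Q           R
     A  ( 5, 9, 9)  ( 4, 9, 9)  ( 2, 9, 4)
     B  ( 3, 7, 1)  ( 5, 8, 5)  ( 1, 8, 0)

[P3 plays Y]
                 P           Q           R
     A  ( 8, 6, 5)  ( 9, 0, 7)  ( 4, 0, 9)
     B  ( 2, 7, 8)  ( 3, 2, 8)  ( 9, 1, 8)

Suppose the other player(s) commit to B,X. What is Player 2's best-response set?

u_2(P vs B,X) = 7
u_2(Q vs B,X) = 8
u_2(R vs B,X) = 8
max payoff 8 at {Q,R}

argmax u_2 = {Q,R}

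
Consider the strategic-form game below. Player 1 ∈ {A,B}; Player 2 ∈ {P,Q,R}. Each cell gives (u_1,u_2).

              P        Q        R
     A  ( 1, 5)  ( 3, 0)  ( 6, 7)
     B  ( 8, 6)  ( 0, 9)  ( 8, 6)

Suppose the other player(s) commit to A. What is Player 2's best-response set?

argmax u_2 = {R}

u_2(P vs A) = 5
u_2(Q vs A) = 0
u_2(R vs A) = 7
max payoff 7 at {R}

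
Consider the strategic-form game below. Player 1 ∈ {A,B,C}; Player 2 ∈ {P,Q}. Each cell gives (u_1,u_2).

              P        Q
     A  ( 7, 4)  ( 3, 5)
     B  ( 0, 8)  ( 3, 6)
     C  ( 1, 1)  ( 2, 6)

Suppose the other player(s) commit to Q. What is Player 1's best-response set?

argmax u_1 = {A,B}

u_1(A vs Q) = 3
u_1(B vs Q) = 3
u_1(C vs Q) = 2
max payoff 3 at {A,B}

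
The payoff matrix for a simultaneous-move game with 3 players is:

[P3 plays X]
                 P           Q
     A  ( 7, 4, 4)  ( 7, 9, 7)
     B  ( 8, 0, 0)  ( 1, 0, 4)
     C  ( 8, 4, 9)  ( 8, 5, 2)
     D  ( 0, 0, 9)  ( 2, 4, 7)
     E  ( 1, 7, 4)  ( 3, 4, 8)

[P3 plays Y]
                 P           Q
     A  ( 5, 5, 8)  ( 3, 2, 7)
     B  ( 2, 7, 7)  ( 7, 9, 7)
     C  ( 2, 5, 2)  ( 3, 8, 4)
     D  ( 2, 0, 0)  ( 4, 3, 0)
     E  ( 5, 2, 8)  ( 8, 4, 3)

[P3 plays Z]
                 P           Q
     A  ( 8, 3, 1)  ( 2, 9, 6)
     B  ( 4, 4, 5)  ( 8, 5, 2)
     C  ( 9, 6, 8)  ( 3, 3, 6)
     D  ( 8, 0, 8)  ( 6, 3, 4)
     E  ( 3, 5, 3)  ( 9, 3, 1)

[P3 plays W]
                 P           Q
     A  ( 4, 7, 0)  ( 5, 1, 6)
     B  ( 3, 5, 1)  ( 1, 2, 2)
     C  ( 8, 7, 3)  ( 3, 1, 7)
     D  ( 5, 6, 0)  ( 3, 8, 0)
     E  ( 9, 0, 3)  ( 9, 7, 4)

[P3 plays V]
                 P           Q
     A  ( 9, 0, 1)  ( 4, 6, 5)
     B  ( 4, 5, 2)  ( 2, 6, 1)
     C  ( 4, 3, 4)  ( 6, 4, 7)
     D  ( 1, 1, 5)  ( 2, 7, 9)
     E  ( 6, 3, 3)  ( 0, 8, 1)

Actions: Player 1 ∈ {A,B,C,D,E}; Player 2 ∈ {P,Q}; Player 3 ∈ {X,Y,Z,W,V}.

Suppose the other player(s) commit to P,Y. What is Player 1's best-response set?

u_1(A vs P,Y) = 5
u_1(B vs P,Y) = 2
u_1(C vs P,Y) = 2
u_1(D vs P,Y) = 2
u_1(E vs P,Y) = 5
max payoff 5 at {A,E}

BR_1 = {A,E}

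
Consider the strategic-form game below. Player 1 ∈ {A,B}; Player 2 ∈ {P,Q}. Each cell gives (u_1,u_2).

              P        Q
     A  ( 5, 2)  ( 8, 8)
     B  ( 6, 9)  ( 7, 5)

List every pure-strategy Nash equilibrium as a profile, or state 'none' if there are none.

NE set: (A,Q), (B,P)

(A,P): not NE [P1→B gives 6>5; P2→Q gives 8>2]
(A,Q): NE
(B,P): NE
(B,Q): not NE [P1→A gives 8>7; P2→P gives 9>5]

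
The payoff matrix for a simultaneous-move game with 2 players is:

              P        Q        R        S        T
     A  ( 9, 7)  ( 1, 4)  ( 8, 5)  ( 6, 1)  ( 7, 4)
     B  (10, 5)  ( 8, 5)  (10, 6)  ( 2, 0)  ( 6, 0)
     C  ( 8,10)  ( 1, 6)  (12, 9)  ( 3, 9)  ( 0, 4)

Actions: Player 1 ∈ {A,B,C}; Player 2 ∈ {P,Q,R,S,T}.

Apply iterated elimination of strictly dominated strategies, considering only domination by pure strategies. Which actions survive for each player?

P2 drop Q (R beats it: A:5>4 B:6>5 C:9>6)
P2 drop S (P beats it: A:7>1 B:5>0 C:10>9)
P2 drop T (P beats it: A:7>4 B:5>0 C:10>4)
P1 drop A (B beats it: P:10>9 R:10>8)
P1→{B,C} P2→{P,R}

IESDS → P1:{B,C} P2:{P,R}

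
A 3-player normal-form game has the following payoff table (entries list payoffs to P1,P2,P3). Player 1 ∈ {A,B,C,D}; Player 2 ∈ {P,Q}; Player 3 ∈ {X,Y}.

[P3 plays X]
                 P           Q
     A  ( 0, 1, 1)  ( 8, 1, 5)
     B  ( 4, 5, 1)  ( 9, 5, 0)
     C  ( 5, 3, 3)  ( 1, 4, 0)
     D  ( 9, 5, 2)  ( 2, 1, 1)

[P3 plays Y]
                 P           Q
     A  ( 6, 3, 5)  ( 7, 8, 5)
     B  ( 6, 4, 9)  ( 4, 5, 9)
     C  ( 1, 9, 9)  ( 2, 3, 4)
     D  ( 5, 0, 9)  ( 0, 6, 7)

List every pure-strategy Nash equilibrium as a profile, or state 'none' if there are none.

(A,P,X): not NE [P1→D gives 9>0; P3→Y gives 5>1]
(A,P,Y): not NE [P2→Q gives 8>3]
(A,Q,X): not NE [P1→B gives 9>8]
(A,Q,Y): NE
(B,P,X): not NE [P1→D gives 9>4; P3→Y gives 9>1]
(B,P,Y): not NE [P2→Q gives 5>4]
(B,Q,X): not NE [P3→Y gives 9>0]
(B,Q,Y): not NE [P1→A gives 7>4]
(C,P,X): not NE [P1→D gives 9>5; P2→Q gives 4>3; P3→Y gives 9>3]
(C,P,Y): not NE [P1→B gives 6>1]
(C,Q,X): not NE [P1→B gives 9>1; P3→Y gives 4>0]
(C,Q,Y): not NE [P1→A gives 7>2; P2→P gives 9>3]
(D,P,X): not NE [P3→Y gives 9>2]
(D,P,Y): not NE [P1→B gives 6>5; P2→Q gives 6>0]
(D,Q,X): not NE [P1→B gives 9>2; P2→P gives 5>1; P3→Y gives 7>1]
(D,Q,Y): not NE [P1→A gives 7>0]

PSNE = {(A,Q,Y)}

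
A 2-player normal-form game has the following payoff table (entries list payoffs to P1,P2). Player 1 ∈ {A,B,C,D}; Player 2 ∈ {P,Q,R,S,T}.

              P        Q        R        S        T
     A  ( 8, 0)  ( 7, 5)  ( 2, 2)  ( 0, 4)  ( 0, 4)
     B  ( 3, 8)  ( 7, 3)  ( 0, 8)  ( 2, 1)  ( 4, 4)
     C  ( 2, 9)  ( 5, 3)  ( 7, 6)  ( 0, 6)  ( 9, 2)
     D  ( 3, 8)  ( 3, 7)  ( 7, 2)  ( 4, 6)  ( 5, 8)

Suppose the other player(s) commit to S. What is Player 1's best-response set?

u_1(A vs S) = 0
u_1(B vs S) = 2
u_1(C vs S) = 0
u_1(D vs S) = 4
max payoff 4 at {D}

argmax u_1 = {D}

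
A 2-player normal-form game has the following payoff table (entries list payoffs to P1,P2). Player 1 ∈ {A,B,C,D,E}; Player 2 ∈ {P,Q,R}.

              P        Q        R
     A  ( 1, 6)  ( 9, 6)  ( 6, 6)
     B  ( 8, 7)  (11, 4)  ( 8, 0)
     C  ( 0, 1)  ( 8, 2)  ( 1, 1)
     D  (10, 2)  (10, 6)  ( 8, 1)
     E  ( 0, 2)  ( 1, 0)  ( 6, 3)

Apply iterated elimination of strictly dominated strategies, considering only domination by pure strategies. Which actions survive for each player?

P1 drop A (B beats it: P:8>1 Q:11>9 R:8>6)
P1 drop C (B beats it: P:8>0 Q:11>8 R:8>1)
P1 drop E (B beats it: P:8>0 Q:11>1 R:8>6)
P2 drop R (P beats it: B:7>0 D:2>1)
P1→{B,D} P2→{P,Q}

Remaining: P1:{B,D} P2:{P,Q}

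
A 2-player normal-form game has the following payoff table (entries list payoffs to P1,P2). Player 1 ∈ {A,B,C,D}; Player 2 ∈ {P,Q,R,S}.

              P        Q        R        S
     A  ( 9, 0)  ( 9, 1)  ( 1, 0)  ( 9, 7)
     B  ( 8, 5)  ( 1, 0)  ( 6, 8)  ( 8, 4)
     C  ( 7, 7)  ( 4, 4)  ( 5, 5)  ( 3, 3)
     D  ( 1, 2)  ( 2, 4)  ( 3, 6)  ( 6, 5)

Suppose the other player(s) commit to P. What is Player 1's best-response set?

BR_1 = {A}

u_1(A vs P) = 9
u_1(B vs P) = 8
u_1(C vs P) = 7
u_1(D vs P) = 1
max payoff 9 at {A}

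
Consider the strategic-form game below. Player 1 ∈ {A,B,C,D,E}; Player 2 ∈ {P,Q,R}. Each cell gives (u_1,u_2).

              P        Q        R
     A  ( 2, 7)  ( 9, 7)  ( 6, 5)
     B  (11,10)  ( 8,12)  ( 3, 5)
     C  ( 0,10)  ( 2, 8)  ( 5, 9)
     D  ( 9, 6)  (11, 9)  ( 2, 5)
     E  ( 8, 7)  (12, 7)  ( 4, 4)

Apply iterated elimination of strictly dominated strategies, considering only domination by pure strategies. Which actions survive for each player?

Remaining: P1:{B,D,E} P2:{P,Q}

P1 drop C (A beats it: P:2>0 Q:9>2 R:6>5)
P2 drop R (P beats it: A:7>5 B:10>5 D:6>5 E:7>4)
P1 drop A (D beats it: P:9>2 Q:11>9)
P1→{B,D,E} P2→{P,Q}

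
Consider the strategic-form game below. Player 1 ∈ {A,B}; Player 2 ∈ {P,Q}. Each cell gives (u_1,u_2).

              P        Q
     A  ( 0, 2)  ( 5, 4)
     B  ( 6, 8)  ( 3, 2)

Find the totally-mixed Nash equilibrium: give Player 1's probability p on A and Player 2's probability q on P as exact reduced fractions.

(p,q) = (3/4, 1/4)

P1 indiff ⇒ q·0+(1-q)·5 = q·6+(1-q)·3 ⇒ q(-6) = (1-q)(-2) ⇒ q = 1/4
P2 indiff ⇒ p·2+(1-p)·8 = p·4+(1-p)·2 ⇒ p(-2) = (1-p)(-6) ⇒ p = 3/4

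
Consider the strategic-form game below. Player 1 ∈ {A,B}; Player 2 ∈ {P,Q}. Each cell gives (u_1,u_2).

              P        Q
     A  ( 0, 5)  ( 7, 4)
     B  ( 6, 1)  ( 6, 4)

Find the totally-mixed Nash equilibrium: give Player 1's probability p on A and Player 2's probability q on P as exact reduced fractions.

(p,q) = (3/4, 1/7)

P1 indiff ⇒ q·0+(1-q)·7 = q·6+(1-q)·6 ⇒ q(-6) = (1-q)(-1) ⇒ q = 1/7
P2 indiff ⇒ p·5+(1-p)·1 = p·4+(1-p)·4 ⇒ p(1) = (1-p)(3) ⇒ p = 3/4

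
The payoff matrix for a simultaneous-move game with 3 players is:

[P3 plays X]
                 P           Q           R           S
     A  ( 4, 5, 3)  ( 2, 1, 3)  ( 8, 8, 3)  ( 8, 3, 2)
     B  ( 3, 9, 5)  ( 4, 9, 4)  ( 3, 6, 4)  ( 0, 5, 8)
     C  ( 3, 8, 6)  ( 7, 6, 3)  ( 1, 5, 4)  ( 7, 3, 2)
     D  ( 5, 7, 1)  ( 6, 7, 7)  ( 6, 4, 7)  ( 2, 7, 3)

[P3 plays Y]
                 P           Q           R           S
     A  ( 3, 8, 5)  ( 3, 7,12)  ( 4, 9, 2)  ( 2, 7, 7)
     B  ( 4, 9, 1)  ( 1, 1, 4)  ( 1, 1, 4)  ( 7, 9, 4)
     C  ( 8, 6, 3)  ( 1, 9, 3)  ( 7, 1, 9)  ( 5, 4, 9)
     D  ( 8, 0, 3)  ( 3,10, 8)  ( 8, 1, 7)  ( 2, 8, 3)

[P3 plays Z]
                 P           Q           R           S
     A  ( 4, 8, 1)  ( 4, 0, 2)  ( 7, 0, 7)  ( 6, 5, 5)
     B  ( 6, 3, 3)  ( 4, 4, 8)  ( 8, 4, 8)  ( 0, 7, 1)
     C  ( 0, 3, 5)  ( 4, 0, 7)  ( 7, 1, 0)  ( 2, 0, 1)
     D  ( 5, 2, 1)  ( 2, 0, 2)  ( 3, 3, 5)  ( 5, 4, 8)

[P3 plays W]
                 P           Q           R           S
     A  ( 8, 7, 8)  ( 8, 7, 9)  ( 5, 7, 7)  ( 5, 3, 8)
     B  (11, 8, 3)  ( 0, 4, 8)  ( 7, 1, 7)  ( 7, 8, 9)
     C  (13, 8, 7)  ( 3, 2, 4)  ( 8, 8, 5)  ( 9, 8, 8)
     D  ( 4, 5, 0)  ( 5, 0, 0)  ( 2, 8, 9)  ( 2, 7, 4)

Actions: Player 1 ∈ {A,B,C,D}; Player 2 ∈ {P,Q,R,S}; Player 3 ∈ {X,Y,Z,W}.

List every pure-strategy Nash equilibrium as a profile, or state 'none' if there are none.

(A,P,X): not NE [P1→D gives 5>4; P2→R gives 8>5; P3→W gives 8>3]
(A,P,Y): not NE [P1→D gives 8>3; P2→R gives 9>8; P3→W gives 8>5]
(A,P,Z): not NE [P1→B gives 6>4; P3→W gives 8>1]
(A,P,W): not NE [P1→C gives 13>8]
(A,Q,X): not NE [P1→C gives 7>2; P2→R gives 8>1; P3→Y gives 12>3]
(A,Q,Y): not NE [P2→R gives 9>7]
(A,Q,Z): not NE [P2→P gives 8>0; P3→Y gives 12>2]
(A,Q,W): not NE [P3→Y gives 12>9]
(A,R,X): not NE [P3→W gives 7>3]
(A,R,Y): not NE [P1→D gives 8>4; P3→W gives 7>2]
(A,R,Z): not NE [P1→B gives 8>7; P2→P gives 8>0]
(A,R,W): not NE [P1→C gives 8>5]
(A,S,X): not NE [P2→R gives 8>3; P3→W gives 8>2]
(A,S,Y): not NE [P1→B gives 7>2; P2→R gives 9>7; P3→W gives 8>7]
(A,S,Z): not NE [P2→P gives 8>5; P3→W gives 8>5]
(A,S,W): not NE [P1→C gives 9>5; P2→R gives 7>3]
(B,P,X): not NE [P1→D gives 5>3]
(B,P,Y): not NE [P1→D gives 8>4; P3→X gives 5>1]
(B,P,Z): not NE [P2→S gives 7>3; P3→X gives 5>3]
(B,P,W): not NE [P1→C gives 13>11; P3→X gives 5>3]
(B,Q,X): not NE [P1→C gives 7>4; P3→W gives 8>4]
(B,Q,Y): not NE [P1→D gives 3>1; P2→S gives 9>1; P3→W gives 8>4]
(B,Q,Z): not NE [P2→S gives 7>4]
(B,Q,W): not NE [P1→A gives 8>0; P2→S gives 8>4]
(B,R,X): not NE [P1→A gives 8>3; P2→Q gives 9>6; P3→Z gives 8>4]
(B,R,Y): not NE [P1→D gives 8>1; P2→S gives 9>1; P3→Z gives 8>4]
(B,R,Z): not NE [P2→S gives 7>4]
(B,R,W): not NE [P1→C gives 8>7; P2→S gives 8>1; P3→Z gives 8>7]
(B,S,X): not NE [P1→A gives 8>0; P2→Q gives 9>5; P3→W gives 9>8]
(B,S,Y): not NE [P3→W gives 9>4]
(B,S,Z): not NE [P1→A gives 6>0; P3→W gives 9>1]
(B,S,W): not NE [P1→C gives 9>7]
(C,P,X): not NE [P1→D gives 5>3; P3→W gives 7>6]
(C,P,Y): not NE [P2→Q gives 9>6; P3→W gives 7>3]
(C,P,Z): not NE [P1→B gives 6>0; P3→W gives 7>5]
(C,P,W): NE
(C,Q,X): not NE [P2→P gives 8>6; P3→Z gives 7>3]
(C,Q,Y): not NE [P1→D gives 3>1; P3→Z gives 7>3]
(C,Q,Z): not NE [P2→P gives 3>0]
(C,Q,W): not NE [P1→A gives 8>3; P2→S gives 8>2; P3→Z gives 7>4]
(C,R,X): not NE [P1→A gives 8>1; P2→P gives 8>5; P3→Y gives 9>4]
(C,R,Y): not NE [P1→D gives 8>7; P2→Q gives 9>1]
(C,R,Z): not NE [P1→B gives 8>7; P2→P gives 3>1; P3→Y gives 9>0]
(C,R,W): not NE [P3→Y gives 9>5]
(C,S,X): not NE [P1→A gives 8>7; P2→P gives 8>3; P3→Y gives 9>2]
(C,S,Y): not NE [P1→B gives 7>5; P2→Q gives 9>4]
(C,S,Z): not NE [P1→A gives 6>2; P2→P gives 3>0; P3→Y gives 9>1]
(C,S,W): not NE [P3→Y gives 9>8]
(D,P,X): not NE [P3→Y gives 3>1]
(D,P,Y): not NE [P2→Q gives 10>0]
(D,P,Z): not NE [P1→B gives 6>5; P2→S gives 4>2; P3→Y gives 3>1]
(D,P,W): not NE [P1→C gives 13>4; P2→R gives 8>5; P3→Y gives 3>0]
(D,Q,X): not NE [P1→C gives 7>6; P3→Y gives 8>7]
(D,Q,Y): NE
(D,Q,Z): not NE [P1→C gives 4>2; P2→S gives 4>0; P3→Y gives 8>2]
(D,Q,W): not NE [P1→A gives 8>5; P2→R gives 8>0; P3→Y gives 8>0]
(D,R,X): not NE [P1→A gives 8>6; P2→S gives 7>4; P3→W gives 9>7]
(D,R,Y): not NE [P2→Q gives 10>1; P3→W gives 9>7]
(D,R,Z): not NE [P1→B gives 8>3; P2→S gives 4>3; P3→W gives 9>5]
(D,R,W): not NE [P1→C gives 8>2]
(D,S,X): not NE [P1→A gives 8>2; P3→Z gives 8>3]
(D,S,Y): not NE [P1→B gives 7>2; P2→Q gives 10>8; P3→Z gives 8>3]
(D,S,Z): not NE [P1→A gives 6>5]
(D,S,W): not NE [P1→C gives 9>2; P2→R gives 8>7; P3→Z gives 8>4]

PSNE = {(C,P,W), (D,Q,Y)}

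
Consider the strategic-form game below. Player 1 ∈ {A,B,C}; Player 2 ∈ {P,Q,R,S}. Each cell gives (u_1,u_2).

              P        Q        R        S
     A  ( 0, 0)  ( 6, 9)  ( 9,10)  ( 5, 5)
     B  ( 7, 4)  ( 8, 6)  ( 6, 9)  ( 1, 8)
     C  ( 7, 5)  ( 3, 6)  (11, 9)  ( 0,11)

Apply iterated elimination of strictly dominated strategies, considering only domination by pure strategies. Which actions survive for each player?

Survivors P1:{A,C} P2:{R,S}

P2 drop P (Q beats it: A:9>0 B:6>4 C:6>5)
P2 drop Q (R beats it: A:10>9 B:9>6 C:9>6)
P1 drop B (A beats it: R:9>6 S:5>1)
P1→{A,C} P2→{R,S}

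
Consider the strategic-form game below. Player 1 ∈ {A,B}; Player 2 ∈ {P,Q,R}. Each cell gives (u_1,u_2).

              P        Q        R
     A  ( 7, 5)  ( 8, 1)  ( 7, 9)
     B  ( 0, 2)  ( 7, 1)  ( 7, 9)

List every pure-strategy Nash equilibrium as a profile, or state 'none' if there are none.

Nash profiles: (A,R), (B,R)

(A,P): not NE [P2→R gives 9>5]
(A,Q): not NE [P2→R gives 9>1]
(A,R): NE
(B,P): not NE [P1→A gives 7>0; P2→R gives 9>2]
(B,Q): not NE [P1→A gives 8>7; P2→R gives 9>1]
(B,R): NE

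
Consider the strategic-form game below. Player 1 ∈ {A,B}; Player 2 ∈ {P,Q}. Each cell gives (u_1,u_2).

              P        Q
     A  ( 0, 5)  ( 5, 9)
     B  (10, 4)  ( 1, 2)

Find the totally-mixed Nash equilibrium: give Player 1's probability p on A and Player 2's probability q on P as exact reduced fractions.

P1 indiff ⇒ q·0+(1-q)·5 = q·10+(1-q)·1 ⇒ q(-10) = (1-q)(-4) ⇒ q = 2/7
P2 indiff ⇒ p·5+(1-p)·4 = p·9+(1-p)·2 ⇒ p(-4) = (1-p)(-2) ⇒ p = 1/3

P1 mixes 1/3 on A; P2 mixes 2/7 on P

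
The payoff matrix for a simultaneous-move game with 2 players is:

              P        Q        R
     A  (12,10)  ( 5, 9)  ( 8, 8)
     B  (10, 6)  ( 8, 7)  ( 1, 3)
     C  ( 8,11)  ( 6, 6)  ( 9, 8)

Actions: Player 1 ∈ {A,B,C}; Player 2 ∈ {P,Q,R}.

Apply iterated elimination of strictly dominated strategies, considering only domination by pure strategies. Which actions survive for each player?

Remaining: P1:{A,B} P2:{P,Q}

P2 drop R (P beats it: A:10>8 B:6>3 C:11>8)
P1 drop C (B beats it: P:10>8 Q:8>6)
P1→{A,B} P2→{P,Q}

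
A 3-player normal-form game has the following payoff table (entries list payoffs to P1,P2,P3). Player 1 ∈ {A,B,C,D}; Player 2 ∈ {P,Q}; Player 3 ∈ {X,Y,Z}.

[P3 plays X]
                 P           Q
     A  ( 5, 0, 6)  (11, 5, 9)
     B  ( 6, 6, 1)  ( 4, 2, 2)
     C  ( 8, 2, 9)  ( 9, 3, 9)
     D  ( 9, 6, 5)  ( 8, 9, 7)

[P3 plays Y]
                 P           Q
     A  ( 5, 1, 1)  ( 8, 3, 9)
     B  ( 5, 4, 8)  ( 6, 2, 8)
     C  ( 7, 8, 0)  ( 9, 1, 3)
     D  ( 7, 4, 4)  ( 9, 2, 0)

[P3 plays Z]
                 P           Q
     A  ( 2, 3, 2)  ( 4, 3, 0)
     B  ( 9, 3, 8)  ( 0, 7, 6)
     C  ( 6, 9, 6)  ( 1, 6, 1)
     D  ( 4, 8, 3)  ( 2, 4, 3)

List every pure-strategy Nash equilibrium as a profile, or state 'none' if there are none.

PSNE = {(A,Q,X)}

(A,P,X): not NE [P1→D gives 9>5; P2→Q gives 5>0]
(A,P,Y): not NE [P1→D gives 7>5; P2→Q gives 3>1; P3→X gives 6>1]
(A,P,Z): not NE [P1→B gives 9>2; P3→X gives 6>2]
(A,Q,X): NE
(A,Q,Y): not NE [P1→D gives 9>8]
(A,Q,Z): not NE [P3→Y gives 9>0]
(B,P,X): not NE [P1→D gives 9>6; P3→Z gives 8>1]
(B,P,Y): not NE [P1→D gives 7>5]
(B,P,Z): not NE [P2→Q gives 7>3]
(B,Q,X): not NE [P1→A gives 11>4; P2→P gives 6>2; P3→Y gives 8>2]
(B,Q,Y): not NE [P1→D gives 9>6; P2→P gives 4>2]
(B,Q,Z): not NE [P1→A gives 4>0; P3→Y gives 8>6]
(C,P,X): not NE [P1→D gives 9>8; P2→Q gives 3>2]
(C,P,Y): not NE [P3→X gives 9>0]
(C,P,Z): not NE [P1→B gives 9>6; P3→X gives 9>6]
(C,Q,X): not NE [P1→A gives 11>9]
(C,Q,Y): not NE [P2→P gives 8>1; P3→X gives 9>3]
(C,Q,Z): not NE [P1→A gives 4>1; P2→P gives 9>6; P3→X gives 9>1]
(D,P,X): not NE [P2→Q gives 9>6]
(D,P,Y): not NE [P3→X gives 5>4]
(D,P,Z): not NE [P1→B gives 9>4; P3→X gives 5>3]
(D,Q,X): not NE [P1→A gives 11>8]
(D,Q,Y): not NE [P2→P gives 4>2; P3→X gives 7>0]
(D,Q,Z): not NE [P1→A gives 4>2; P2→P gives 8>4; P3→X gives 7>3]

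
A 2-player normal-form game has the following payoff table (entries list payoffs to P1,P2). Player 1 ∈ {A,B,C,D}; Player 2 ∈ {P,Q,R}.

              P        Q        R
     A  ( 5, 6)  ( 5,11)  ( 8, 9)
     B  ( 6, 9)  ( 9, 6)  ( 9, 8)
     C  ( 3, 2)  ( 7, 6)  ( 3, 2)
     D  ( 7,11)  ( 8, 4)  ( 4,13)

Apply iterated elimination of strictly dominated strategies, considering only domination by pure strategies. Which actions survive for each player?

Remaining: P1:{B,D} P2:{P,R}

P1 drop A (B beats it: P:6>5 Q:9>5 R:9>8)
P1 drop C (B beats it: P:6>3 Q:9>7 R:9>3)
P2 drop Q (P beats it: B:9>6 D:11>4)
P1→{B,D} P2→{P,R}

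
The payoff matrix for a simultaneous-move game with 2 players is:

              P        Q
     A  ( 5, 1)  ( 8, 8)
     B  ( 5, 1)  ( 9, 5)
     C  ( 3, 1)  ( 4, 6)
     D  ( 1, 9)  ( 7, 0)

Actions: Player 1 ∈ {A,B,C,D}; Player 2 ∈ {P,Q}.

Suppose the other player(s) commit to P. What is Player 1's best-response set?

argmax u_1 = {A,B}

u_1(A vs P) = 5
u_1(B vs P) = 5
u_1(C vs P) = 3
u_1(D vs P) = 1
max payoff 5 at {A,B}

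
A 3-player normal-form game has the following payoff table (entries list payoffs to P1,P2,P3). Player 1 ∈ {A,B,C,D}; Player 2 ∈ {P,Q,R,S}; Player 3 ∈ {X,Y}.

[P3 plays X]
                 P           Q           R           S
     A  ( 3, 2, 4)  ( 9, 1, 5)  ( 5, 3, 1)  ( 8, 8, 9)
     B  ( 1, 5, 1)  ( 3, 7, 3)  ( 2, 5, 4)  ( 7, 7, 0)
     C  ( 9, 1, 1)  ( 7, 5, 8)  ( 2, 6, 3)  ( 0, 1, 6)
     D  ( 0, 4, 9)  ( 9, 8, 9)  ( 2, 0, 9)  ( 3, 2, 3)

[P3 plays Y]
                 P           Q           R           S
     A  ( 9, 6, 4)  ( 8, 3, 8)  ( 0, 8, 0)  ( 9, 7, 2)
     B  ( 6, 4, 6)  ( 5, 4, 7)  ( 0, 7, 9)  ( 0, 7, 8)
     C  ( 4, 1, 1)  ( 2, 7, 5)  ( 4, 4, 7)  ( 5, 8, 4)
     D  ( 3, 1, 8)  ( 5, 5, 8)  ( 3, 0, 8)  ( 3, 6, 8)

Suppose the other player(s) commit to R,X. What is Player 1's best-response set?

u_1(A vs R,X) = 5
u_1(B vs R,X) = 2
u_1(C vs R,X) = 2
u_1(D vs R,X) = 2
max payoff 5 at {A}

BR_1 = {A}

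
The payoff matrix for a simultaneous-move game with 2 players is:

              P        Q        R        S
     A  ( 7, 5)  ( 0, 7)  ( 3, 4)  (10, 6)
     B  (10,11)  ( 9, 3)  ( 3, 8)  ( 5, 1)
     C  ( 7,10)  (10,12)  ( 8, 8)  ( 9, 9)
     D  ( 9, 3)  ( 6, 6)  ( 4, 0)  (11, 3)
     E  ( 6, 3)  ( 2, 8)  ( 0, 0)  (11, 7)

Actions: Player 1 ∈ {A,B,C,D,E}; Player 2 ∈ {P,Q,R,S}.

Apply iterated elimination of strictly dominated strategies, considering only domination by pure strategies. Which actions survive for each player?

Survivors P1:{B,C} P2:{P,Q}

P1 drop A (D beats it: P:9>7 Q:6>0 R:4>3 S:11>10)
P2 drop R (P beats it: B:11>8 C:10>8 D:3>0 E:3>0)
P2 drop S (Q beats it: B:3>1 C:12>9 D:6>3 E:8>7)
P1 drop D (B beats it: P:10>9 Q:9>6)
P1 drop E (B beats it: P:10>6 Q:9>2)
P1→{B,C} P2→{P,Q}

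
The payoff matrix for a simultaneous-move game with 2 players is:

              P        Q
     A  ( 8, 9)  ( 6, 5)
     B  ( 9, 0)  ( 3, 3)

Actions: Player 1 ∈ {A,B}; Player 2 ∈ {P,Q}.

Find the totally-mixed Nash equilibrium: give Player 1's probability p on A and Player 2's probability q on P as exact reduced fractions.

P1 indiff ⇒ q·8+(1-q)·6 = q·9+(1-q)·3 ⇒ q(-1) = (1-q)(-3) ⇒ q = 3/4
P2 indiff ⇒ p·9+(1-p)·0 = p·5+(1-p)·3 ⇒ p(4) = (1-p)(3) ⇒ p = 3/7

(p,q) = (3/7, 3/4)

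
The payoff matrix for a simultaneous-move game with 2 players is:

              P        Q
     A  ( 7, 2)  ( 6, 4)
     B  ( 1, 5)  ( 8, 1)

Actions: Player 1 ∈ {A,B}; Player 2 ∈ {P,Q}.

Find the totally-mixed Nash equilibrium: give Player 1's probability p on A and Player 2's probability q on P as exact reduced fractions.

P1 indiff ⇒ q·7+(1-q)·6 = q·1+(1-q)·8 ⇒ q(6) = (1-q)(2) ⇒ q = 1/4
P2 indiff ⇒ p·2+(1-p)·5 = p·4+(1-p)·1 ⇒ p(-2) = (1-p)(-4) ⇒ p = 2/3

(p,q) = (2/3, 1/4)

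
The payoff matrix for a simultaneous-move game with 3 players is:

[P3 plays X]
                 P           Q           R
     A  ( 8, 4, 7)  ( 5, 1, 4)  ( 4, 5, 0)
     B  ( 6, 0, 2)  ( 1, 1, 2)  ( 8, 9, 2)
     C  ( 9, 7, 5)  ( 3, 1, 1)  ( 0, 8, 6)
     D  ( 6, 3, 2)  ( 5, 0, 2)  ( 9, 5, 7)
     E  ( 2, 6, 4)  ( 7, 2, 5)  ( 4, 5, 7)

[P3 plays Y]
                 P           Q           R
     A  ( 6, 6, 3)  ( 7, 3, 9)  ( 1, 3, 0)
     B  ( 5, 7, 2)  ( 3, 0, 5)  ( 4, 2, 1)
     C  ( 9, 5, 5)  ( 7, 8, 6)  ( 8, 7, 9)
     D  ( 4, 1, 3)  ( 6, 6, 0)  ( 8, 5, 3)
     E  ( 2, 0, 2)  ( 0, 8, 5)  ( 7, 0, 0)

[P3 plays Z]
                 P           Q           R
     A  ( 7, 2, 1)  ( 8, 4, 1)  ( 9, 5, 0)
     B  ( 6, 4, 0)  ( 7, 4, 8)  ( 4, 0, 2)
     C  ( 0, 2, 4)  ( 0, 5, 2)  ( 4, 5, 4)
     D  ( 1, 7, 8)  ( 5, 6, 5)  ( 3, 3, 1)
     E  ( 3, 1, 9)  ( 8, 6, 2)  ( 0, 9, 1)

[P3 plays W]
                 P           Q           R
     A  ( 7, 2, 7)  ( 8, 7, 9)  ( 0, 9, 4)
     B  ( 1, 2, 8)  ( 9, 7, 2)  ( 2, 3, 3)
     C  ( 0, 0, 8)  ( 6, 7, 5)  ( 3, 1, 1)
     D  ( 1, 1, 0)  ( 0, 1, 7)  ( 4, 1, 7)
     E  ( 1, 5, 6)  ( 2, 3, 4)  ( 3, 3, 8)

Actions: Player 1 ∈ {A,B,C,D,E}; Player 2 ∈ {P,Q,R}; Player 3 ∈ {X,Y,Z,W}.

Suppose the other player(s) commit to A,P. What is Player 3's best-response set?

argmax u_3 = {X,W}

u_3(X vs A,P) = 7
u_3(Y vs A,P) = 3
u_3(Z vs A,P) = 1
u_3(W vs A,P) = 7
max payoff 7 at {X,W}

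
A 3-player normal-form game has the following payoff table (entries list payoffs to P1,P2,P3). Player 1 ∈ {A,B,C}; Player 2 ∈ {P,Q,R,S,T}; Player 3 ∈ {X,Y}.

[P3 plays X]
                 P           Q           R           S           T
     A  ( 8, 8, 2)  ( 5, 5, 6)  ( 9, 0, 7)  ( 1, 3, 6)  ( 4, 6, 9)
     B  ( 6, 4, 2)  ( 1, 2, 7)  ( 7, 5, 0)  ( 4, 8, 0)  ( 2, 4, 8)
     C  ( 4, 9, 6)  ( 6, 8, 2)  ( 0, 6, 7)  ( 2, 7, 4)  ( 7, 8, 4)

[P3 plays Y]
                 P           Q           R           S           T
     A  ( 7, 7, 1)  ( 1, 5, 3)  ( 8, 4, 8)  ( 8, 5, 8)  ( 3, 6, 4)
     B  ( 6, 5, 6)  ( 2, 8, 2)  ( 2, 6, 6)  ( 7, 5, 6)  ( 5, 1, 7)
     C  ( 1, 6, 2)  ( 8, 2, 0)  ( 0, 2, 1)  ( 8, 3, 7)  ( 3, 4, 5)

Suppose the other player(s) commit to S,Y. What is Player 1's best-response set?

u_1(A vs S,Y) = 8
u_1(B vs S,Y) = 7
u_1(C vs S,Y) = 8
max payoff 8 at {A,C}

BR_1 = {A,C}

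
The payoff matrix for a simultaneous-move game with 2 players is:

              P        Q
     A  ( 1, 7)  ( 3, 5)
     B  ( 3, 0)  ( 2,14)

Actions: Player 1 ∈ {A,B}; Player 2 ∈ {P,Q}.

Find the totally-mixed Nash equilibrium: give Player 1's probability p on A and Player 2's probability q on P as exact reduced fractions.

P1 indiff ⇒ q·1+(1-q)·3 = q·3+(1-q)·2 ⇒ q(-2) = (1-q)(-1) ⇒ q = 1/3
P2 indiff ⇒ p·7+(1-p)·0 = p·5+(1-p)·14 ⇒ p(2) = (1-p)(14) ⇒ p = 7/8

(p,q) = (7/8, 1/3)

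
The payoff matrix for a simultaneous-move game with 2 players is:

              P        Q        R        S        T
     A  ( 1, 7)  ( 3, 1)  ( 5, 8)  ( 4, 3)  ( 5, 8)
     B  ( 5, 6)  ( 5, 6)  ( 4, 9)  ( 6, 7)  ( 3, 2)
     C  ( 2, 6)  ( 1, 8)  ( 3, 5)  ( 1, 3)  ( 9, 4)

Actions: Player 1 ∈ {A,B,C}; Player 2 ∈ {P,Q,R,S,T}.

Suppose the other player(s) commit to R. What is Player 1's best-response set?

argmax u_1 = {A}

u_1(A vs R) = 5
u_1(B vs R) = 4
u_1(C vs R) = 3
max payoff 5 at {A}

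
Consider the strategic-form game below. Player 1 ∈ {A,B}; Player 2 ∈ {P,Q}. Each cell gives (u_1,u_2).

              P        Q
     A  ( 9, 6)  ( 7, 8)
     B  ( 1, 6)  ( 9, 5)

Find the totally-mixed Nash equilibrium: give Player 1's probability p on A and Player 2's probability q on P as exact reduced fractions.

p=1/3, q=1/5

P1 indiff ⇒ q·9+(1-q)·7 = q·1+(1-q)·9 ⇒ q(8) = (1-q)(2) ⇒ q = 1/5
P2 indiff ⇒ p·6+(1-p)·6 = p·8+(1-p)·5 ⇒ p(-2) = (1-p)(-1) ⇒ p = 1/3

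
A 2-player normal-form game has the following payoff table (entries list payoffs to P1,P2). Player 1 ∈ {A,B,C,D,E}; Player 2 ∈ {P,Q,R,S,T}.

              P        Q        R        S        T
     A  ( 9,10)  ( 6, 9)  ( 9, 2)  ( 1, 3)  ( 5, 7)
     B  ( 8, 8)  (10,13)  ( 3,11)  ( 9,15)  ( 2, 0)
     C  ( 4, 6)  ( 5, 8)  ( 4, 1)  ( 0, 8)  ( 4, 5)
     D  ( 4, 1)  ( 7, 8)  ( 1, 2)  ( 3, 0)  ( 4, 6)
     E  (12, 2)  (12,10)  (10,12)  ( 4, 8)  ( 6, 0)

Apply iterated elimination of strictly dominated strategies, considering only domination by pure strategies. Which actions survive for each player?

Remaining: P1:{B,E} P2:{Q,R,S}

P1 drop A (E beats it: P:12>9 Q:12>6 R:10>9 S:4>1 T:6>5)
P1 drop C (E beats it: P:12>4 Q:12>5 R:10>4 S:4>0 T:6>4)
P1 drop D (E beats it: P:12>4 Q:12>7 R:10>1 S:4>3 T:6>4)
P2 drop P (Q beats it: B:13>8 E:10>2)
P2 drop T (Q beats it: B:13>0 E:10>0)
P1→{B,E} P2→{Q,R,S}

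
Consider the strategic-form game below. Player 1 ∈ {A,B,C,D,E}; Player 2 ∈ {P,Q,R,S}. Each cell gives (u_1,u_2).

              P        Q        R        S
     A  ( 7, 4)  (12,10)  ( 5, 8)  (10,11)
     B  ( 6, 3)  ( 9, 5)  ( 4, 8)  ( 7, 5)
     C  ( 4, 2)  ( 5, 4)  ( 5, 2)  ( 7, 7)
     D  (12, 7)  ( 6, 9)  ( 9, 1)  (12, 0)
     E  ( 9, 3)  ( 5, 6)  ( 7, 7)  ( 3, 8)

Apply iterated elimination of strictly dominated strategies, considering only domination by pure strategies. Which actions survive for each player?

Survivors P1:{A,D} P2:{Q,S}

P1 drop B (A beats it: P:7>6 Q:12>9 R:5>4 S:10>7)
P1 drop C (D beats it: P:12>4 Q:6>5 R:9>5 S:12>7)
P1 drop E (D beats it: P:12>9 Q:6>5 R:9>7 S:12>3)
P2 drop P (Q beats it: A:10>4 D:9>7)
P2 drop R (Q beats it: A:10>8 D:9>1)
P1→{A,D} P2→{Q,S}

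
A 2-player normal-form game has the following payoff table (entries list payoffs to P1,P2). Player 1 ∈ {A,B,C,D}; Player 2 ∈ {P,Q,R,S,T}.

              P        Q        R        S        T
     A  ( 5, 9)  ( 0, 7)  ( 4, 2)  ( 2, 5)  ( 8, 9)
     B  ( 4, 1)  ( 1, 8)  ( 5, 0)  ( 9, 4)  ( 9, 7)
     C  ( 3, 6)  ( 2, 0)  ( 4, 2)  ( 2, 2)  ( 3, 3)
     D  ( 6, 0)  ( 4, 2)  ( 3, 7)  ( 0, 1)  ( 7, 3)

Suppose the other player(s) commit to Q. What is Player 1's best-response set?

u_1(A vs Q) = 0
u_1(B vs Q) = 1
u_1(C vs Q) = 2
u_1(D vs Q) = 4
max payoff 4 at {D}

BR_1 = {D}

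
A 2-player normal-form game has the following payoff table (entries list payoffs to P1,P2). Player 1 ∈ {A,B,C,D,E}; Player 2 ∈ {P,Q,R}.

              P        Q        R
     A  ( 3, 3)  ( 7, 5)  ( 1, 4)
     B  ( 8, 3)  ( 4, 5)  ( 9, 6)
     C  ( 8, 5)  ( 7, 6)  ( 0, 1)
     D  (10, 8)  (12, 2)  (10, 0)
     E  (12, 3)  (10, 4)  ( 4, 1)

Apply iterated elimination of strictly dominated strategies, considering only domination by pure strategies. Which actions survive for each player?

Remaining: P1:{D,E} P2:{P,Q}

P1 drop A (D beats it: P:10>3 Q:12>7 R:10>1)
P1 drop B (D beats it: P:10>8 Q:12>4 R:10>9)
P1 drop C (D beats it: P:10>8 Q:12>7 R:10>0)
P2 drop R (P beats it: D:8>0 E:3>1)
P1→{D,E} P2→{P,Q}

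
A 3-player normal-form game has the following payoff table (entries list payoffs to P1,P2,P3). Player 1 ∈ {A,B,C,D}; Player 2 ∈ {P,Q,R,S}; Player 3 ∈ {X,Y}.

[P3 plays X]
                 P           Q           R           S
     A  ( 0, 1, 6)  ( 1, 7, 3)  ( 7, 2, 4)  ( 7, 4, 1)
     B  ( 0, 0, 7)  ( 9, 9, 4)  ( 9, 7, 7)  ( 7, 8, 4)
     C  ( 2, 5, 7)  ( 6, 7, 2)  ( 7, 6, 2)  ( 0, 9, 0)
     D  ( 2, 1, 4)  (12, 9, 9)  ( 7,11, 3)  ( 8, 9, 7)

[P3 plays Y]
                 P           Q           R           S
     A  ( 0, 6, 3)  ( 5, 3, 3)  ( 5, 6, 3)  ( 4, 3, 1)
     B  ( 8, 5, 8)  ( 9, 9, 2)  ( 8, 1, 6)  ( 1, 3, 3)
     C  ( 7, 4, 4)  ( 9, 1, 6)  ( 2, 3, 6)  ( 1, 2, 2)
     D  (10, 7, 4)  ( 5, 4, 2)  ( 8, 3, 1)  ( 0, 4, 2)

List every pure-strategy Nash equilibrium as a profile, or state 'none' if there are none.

(A,P,X): not NE [P1→D gives 2>0; P2→Q gives 7>1]
(A,P,Y): not NE [P1→D gives 10>0; P3→X gives 6>3]
(A,Q,X): not NE [P1→D gives 12>1]
(A,Q,Y): not NE [P1→C gives 9>5; P2→R gives 6>3]
(A,R,X): not NE [P1→B gives 9>7; P2→Q gives 7>2]
(A,R,Y): not NE [P1→D gives 8>5; P3→X gives 4>3]
(A,S,X): not NE [P1→D gives 8>7; P2→Q gives 7>4]
(A,S,Y): not NE [P2→R gives 6>3]
(B,P,X): not NE [P1→D gives 2>0; P2→Q gives 9>0; P3→Y gives 8>7]
(B,P,Y): not NE [P1→D gives 10>8; P2→Q gives 9>5]
(B,Q,X): not NE [P1→D gives 12>9]
(B,Q,Y): not NE [P3→X gives 4>2]
(B,R,X): not NE [P2→Q gives 9>7]
(B,R,Y): not NE [P2→Q gives 9>1; P3→X gives 7>6]
(B,S,X): not NE [P1→D gives 8>7; P2→Q gives 9>8]
(B,S,Y): not NE [P1→A gives 4>1; P2→Q gives 9>3; P3→X gives 4>3]
(C,P,X): not NE [P2→S gives 9>5]
(C,P,Y): not NE [P1→D gives 10>7; P3→X gives 7>4]
(C,Q,X): not NE [P1→D gives 12>6; P2→S gives 9>7; P3→Y gives 6>2]
(C,Q,Y): not NE [P2→P gives 4>1]
(C,R,X): not NE [P1→B gives 9>7; P2→S gives 9>6; P3→Y gives 6>2]
(C,R,Y): not NE [P1→D gives 8>2; P2→P gives 4>3]
(C,S,X): not NE [P1→D gives 8>0; P3→Y gives 2>0]
(C,S,Y): not NE [P1→A gives 4>1; P2→P gives 4>2]
(D,P,X): not NE [P2→R gives 11>1]
(D,P,Y): NE
(D,Q,X): not NE [P2→R gives 11>9]
(D,Q,Y): not NE [P1→C gives 9>5; P2→P gives 7>4; P3→X gives 9>2]
(D,R,X): not NE [P1→B gives 9>7]
(D,R,Y): not NE [P2→P gives 7>3; P3→X gives 3>1]
(D,S,X): not NE [P2→R gives 11>9]
(D,S,Y): not NE [P1→A gives 4>0; P2→P gives 7>4; P3→X gives 7>2]

NE set: (D,P,Y)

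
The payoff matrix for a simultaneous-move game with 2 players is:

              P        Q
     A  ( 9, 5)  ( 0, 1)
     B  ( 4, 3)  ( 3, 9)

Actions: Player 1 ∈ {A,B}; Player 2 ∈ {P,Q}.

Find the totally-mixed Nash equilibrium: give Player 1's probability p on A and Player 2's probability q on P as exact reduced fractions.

P1 indiff ⇒ q·9+(1-q)·0 = q·4+(1-q)·3 ⇒ q(5) = (1-q)(3) ⇒ q = 3/8
P2 indiff ⇒ p·5+(1-p)·3 = p·1+(1-p)·9 ⇒ p(4) = (1-p)(6) ⇒ p = 3/5

p=3/5, q=3/8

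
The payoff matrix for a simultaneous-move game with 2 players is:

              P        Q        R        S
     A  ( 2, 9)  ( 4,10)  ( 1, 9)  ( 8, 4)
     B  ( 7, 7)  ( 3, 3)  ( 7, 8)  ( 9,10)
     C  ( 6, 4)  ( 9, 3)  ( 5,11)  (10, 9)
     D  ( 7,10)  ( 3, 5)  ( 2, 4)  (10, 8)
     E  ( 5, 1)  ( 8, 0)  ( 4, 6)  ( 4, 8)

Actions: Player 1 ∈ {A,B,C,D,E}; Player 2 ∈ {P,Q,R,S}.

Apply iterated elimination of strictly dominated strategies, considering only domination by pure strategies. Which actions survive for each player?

P1 drop A (C beats it: P:6>2 Q:9>4 R:5>1 S:10>8)
P1 drop E (C beats it: P:6>5 Q:9>8 R:5>4 S:10>4)
P2 drop Q (P beats it: B:7>3 C:4>3 D:10>5)
P1→{B,C,D} P2→{P,R,S}

IESDS → P1:{B,C,D} P2:{P,R,S}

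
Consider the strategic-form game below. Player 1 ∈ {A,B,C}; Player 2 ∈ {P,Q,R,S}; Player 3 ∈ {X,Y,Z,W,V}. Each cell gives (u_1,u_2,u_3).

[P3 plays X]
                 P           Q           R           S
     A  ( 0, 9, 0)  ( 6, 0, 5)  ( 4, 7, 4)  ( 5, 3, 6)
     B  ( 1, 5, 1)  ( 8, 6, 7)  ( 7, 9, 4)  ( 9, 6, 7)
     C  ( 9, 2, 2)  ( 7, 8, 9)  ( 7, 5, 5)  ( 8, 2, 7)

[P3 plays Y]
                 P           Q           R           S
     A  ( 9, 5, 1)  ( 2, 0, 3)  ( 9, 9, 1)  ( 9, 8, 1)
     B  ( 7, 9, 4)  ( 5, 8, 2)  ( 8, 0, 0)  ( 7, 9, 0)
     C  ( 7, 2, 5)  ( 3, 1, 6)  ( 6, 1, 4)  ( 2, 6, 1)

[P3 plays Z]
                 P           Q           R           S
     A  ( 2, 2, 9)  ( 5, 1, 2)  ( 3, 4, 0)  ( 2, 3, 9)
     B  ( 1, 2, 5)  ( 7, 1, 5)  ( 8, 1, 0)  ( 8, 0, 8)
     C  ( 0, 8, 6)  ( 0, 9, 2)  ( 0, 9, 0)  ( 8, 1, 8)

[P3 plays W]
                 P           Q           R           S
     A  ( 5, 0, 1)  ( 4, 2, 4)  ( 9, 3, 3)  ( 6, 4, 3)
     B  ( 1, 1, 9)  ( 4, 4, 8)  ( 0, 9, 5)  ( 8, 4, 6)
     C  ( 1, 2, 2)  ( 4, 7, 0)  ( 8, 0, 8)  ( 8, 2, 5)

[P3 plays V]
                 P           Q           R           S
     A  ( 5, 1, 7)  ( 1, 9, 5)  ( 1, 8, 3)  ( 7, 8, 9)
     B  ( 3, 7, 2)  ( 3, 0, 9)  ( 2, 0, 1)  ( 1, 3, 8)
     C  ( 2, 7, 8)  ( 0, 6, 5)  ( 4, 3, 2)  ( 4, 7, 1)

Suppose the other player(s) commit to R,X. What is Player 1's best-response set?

BR_1 = {B,C}

u_1(A vs R,X) = 4
u_1(B vs R,X) = 7
u_1(C vs R,X) = 7
max payoff 7 at {B,C}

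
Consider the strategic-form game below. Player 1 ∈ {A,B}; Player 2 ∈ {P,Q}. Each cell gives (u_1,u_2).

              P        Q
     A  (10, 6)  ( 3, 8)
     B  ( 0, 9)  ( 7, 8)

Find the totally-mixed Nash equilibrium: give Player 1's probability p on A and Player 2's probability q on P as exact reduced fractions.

p=1/3, q=2/7

P1 indiff ⇒ q·10+(1-q)·3 = q·0+(1-q)·7 ⇒ q(10) = (1-q)(4) ⇒ q = 2/7
P2 indiff ⇒ p·6+(1-p)·9 = p·8+(1-p)·8 ⇒ p(-2) = (1-p)(-1) ⇒ p = 1/3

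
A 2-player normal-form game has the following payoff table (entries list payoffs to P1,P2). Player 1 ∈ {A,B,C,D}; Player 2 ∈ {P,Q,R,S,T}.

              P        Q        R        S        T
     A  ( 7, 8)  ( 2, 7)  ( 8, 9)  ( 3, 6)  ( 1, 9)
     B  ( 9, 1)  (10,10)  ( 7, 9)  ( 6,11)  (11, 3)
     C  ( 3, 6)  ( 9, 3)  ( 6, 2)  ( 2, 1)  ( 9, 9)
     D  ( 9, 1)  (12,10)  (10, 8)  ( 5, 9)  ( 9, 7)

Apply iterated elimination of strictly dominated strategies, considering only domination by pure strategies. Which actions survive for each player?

Remaining: P1:{B,D} P2:{Q,S}

P1 drop A (D beats it: P:9>7 Q:12>2 R:10>8 S:5>3 T:9>1)
P1 drop C (B beats it: P:9>3 Q:10>9 R:7>6 S:6>2 T:11>9)
P2 drop P (Q beats it: B:10>1 D:10>1)
P2 drop R (Q beats it: B:10>9 D:10>8)
P2 drop T (Q beats it: B:10>3 D:10>7)
P1→{B,D} P2→{Q,S}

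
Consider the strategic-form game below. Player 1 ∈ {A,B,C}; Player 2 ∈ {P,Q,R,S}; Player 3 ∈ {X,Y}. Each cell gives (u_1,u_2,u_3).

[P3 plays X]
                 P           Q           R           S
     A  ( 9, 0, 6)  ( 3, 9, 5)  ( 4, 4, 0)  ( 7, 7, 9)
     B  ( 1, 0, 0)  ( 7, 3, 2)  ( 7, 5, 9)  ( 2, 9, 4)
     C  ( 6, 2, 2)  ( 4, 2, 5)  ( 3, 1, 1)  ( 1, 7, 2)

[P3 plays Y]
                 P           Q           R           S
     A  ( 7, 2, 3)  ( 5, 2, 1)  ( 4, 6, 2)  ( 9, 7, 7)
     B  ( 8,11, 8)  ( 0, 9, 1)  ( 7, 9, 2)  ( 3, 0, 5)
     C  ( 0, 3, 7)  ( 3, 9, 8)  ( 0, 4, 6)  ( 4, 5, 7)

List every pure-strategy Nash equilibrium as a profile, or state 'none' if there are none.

(A,P,X): not NE [P2→Q gives 9>0]
(A,P,Y): not NE [P1→B gives 8>7; P2→S gives 7>2; P3→X gives 6>3]
(A,Q,X): not NE [P1→B gives 7>3]
(A,Q,Y): not NE [P2→S gives 7>2; P3→X gives 5>1]
(A,R,X): not NE [P1→B gives 7>4; P2→Q gives 9>4; P3→Y gives 2>0]
(A,R,Y): not NE [P1→B gives 7>4; P2→S gives 7>6]
(A,S,X): not NE [P2→Q gives 9>7]
(A,S,Y): not NE [P3→X gives 9>7]
(B,P,X): not NE [P1→A gives 9>1; P2→S gives 9>0; P3→Y gives 8>0]
(B,P,Y): NE
(B,Q,X): not NE [P2→S gives 9>3]
(B,Q,Y): not NE [P1→A gives 5>0; P2→P gives 11>9; P3→X gives 2>1]
(B,R,X): not NE [P2→S gives 9>5]
(B,R,Y): not NE [P2→P gives 11>9; P3→X gives 9>2]
(B,S,X): not NE [P1→A gives 7>2; P3→Y gives 5>4]
(B,S,Y): not NE [P1→A gives 9>3; P2→P gives 11>0]
(C,P,X): not NE [P1→A gives 9>6; P2→S gives 7>2; P3→Y gives 7>2]
(C,P,Y): not NE [P1→B gives 8>0; P2→Q gives 9>3]
(C,Q,X): not NE [P1→B gives 7>4; P2→S gives 7>2; P3→Y gives 8>5]
(C,Q,Y): not NE [P1→A gives 5>3]
(C,R,X): not NE [P1→B gives 7>3; P2→S gives 7>1; P3→Y gives 6>1]
(C,R,Y): not NE [P1→B gives 7>0; P2→Q gives 9>4]
(C,S,X): not NE [P1→A gives 7>1; P3→Y gives 7>2]
(C,S,Y): not NE [P1→A gives 9>4; P2→Q gives 9>5]

PSNE = {(B,P,Y)}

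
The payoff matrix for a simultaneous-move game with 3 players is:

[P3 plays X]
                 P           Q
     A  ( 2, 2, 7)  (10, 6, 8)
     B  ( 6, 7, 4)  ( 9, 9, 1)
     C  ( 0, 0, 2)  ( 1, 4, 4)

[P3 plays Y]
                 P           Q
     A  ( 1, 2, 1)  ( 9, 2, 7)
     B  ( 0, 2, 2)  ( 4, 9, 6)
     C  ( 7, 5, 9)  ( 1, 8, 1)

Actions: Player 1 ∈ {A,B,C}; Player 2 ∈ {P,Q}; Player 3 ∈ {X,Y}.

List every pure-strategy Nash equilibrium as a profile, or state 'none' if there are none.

(A,P,X): not NE [P1→B gives 6>2; P2→Q gives 6>2]
(A,P,Y): not NE [P1→C gives 7>1; P3→X gives 7>1]
(A,Q,X): NE
(A,Q,Y): not NE [P3→X gives 8>7]
(B,P,X): not NE [P2→Q gives 9>7]
(B,P,Y): not NE [P1→C gives 7>0; P2→Q gives 9>2; P3→X gives 4>2]
(B,Q,X): not NE [P1→A gives 10>9; P3→Y gives 6>1]
(B,Q,Y): not NE [P1→A gives 9>4]
(C,P,X): not NE [P1→B gives 6>0; P2→Q gives 4>0; P3→Y gives 9>2]
(C,P,Y): not NE [P2→Q gives 8>5]
(C,Q,X): not NE [P1→A gives 10>1]
(C,Q,Y): not NE [P1→A gives 9>1; P3→X gives 4>1]

NE set: (A,Q,X)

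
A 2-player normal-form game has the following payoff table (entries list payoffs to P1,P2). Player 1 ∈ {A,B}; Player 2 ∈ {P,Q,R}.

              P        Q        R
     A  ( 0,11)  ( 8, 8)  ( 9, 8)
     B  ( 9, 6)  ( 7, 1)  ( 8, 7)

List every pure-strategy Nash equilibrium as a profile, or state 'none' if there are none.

PSNE: ∅

(A,P): not NE [P1→B gives 9>0]
(A,Q): not NE [P2→P gives 11>8]
(A,R): not NE [P2→P gives 11>8]
(B,P): not NE [P2→R gives 7>6]
(B,Q): not NE [P1→A gives 8>7; P2→R gives 7>1]
(B,R): not NE [P1→A gives 9>8]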